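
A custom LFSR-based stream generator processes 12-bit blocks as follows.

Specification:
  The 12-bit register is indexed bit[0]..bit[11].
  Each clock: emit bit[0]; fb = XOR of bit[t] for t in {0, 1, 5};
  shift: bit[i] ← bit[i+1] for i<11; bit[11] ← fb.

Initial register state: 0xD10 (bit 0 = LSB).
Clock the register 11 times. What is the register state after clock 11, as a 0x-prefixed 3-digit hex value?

0x7E1

reg_0 = 0xD10
clock 1: out=0, reg = 0x688
clock 2: out=0, reg = 0x344
clock 3: out=0, reg = 0x1A2
clock 4: out=0, reg = 0x0D1
clock 5: out=1, reg = 0x868
clock 6: out=0, reg = 0xC34
clock 7: out=0, reg = 0xE1A
clock 8: out=0, reg = 0xF0D
clock 9: out=1, reg = 0xF86
clock 10: out=0, reg = 0xFC3
clock 11: out=1, reg = 0x7E1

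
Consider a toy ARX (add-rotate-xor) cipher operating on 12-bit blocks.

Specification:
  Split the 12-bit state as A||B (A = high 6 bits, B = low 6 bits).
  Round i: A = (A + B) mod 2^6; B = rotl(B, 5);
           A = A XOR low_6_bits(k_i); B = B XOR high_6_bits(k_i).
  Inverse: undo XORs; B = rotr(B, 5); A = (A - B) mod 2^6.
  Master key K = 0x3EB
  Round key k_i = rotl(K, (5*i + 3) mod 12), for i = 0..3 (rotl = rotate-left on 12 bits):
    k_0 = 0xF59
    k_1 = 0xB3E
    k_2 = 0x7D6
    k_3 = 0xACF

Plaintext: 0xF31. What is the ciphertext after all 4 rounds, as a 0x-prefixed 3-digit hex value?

s_0 = plaintext = 0xF31
s_1 = Round(s_0, k_0) = 0xD05
s_2 = Round(s_1, k_1) = 0x1CE
s_3 = Round(s_2, k_2) = 0x0D8
s_4 = Round(s_3, k_3) = 0x527

0x527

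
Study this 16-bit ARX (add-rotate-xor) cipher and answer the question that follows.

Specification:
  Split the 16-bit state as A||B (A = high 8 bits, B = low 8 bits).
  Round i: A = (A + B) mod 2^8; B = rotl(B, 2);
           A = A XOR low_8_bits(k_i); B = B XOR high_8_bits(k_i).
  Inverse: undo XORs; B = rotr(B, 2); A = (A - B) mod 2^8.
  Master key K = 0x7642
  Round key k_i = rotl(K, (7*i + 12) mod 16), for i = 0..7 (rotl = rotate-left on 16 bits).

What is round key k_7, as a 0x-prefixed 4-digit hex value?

K = 0x7642
k_0 = rotl(K, (7*0+12) mod 16) = rotl(K, 12) = 0x2764
k_1 = rotl(K, (7*1+12) mod 16) = rotl(K, 3) = 0xB213
k_2 = rotl(K, (7*2+12) mod 16) = rotl(K, 10) = 0x09D9
k_3 = rotl(K, (7*3+12) mod 16) = rotl(K, 1) = 0xEC84
k_4 = rotl(K, (7*4+12) mod 16) = rotl(K, 8) = 0x4276
k_5 = rotl(K, (7*5+12) mod 16) = rotl(K, 15) = 0x3B21
k_6 = rotl(K, (7*6+12) mod 16) = rotl(K, 6) = 0x909D
k_7 = rotl(K, (7*7+12) mod 16) = rotl(K, 13) = 0x4EC8

0x4EC8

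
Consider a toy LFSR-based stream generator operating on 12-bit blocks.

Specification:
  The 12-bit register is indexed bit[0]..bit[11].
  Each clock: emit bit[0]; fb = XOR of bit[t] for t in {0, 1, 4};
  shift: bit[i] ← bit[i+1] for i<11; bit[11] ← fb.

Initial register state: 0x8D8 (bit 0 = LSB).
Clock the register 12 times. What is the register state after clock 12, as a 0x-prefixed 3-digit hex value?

reg_0 = 0x8D8
clock 1: out=0, reg = 0xC6C
clock 2: out=0, reg = 0x636
clock 3: out=0, reg = 0x31B
clock 4: out=1, reg = 0x98D
clock 5: out=1, reg = 0xCC6
clock 6: out=0, reg = 0xE63
clock 7: out=1, reg = 0x731
clock 8: out=1, reg = 0x398
clock 9: out=0, reg = 0x9CC
clock 10: out=0, reg = 0x4E6
clock 11: out=0, reg = 0xA73
clock 12: out=1, reg = 0xD39

0xD39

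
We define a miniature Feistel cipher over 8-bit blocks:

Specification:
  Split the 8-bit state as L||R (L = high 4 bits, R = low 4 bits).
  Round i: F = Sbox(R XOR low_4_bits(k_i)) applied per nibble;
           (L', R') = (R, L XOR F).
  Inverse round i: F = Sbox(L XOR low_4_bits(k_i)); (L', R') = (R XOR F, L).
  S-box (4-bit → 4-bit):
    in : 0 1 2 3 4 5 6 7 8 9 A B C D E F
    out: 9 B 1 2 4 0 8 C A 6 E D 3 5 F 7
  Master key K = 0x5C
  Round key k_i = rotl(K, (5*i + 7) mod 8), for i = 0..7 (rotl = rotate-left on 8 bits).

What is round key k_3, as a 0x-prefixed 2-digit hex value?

0x17

K = 0x5C
k_0 = rotl(K, (5*0+7) mod 8) = rotl(K, 7) = 0x2E
k_1 = rotl(K, (5*1+7) mod 8) = rotl(K, 4) = 0xC5
k_2 = rotl(K, (5*2+7) mod 8) = rotl(K, 1) = 0xB8
k_3 = rotl(K, (5*3+7) mod 8) = rotl(K, 6) = 0x17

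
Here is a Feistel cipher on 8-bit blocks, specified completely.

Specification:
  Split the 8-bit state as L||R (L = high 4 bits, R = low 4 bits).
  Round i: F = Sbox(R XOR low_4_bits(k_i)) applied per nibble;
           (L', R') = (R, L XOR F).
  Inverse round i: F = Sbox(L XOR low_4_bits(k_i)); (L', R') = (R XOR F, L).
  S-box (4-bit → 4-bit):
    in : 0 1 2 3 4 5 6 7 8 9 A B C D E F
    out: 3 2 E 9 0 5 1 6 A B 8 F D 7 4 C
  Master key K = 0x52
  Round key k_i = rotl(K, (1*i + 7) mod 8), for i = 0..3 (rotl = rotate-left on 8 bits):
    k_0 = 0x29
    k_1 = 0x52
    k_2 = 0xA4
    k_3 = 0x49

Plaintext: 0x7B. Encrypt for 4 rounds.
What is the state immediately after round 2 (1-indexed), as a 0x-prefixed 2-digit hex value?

s_0 = plaintext = 0x7B
s_1 = Round(s_0, k_0) = 0xB9
s_2 = Round(s_1, k_1) = 0x94
s_3 = Round(s_2, k_2) = 0x4A
s_4 = Round(s_3, k_3) = 0xAD

0x94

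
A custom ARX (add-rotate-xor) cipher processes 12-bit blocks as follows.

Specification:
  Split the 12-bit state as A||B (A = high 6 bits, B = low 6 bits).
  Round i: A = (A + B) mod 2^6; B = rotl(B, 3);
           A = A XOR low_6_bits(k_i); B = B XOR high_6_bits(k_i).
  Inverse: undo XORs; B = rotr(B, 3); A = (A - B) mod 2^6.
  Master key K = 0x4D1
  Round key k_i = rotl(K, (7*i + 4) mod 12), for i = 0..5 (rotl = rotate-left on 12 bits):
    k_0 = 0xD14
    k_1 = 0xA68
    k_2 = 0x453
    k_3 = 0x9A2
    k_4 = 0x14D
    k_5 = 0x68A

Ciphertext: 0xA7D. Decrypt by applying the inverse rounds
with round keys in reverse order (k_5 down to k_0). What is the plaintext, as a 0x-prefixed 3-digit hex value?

0x2EC

s_0 = ciphertext = 0xA7D
s_1 = InvRound(s_0, k_5) = 0x9FC
s_2 = InvRound(s_1, k_4) = 0x6CF
s_3 = InvRound(s_2, k_3) = 0xB0D
s_4 = InvRound(s_3, k_2) = 0x723
s_5 = InvRound(s_4, k_1) = 0x8D1
s_6 = InvRound(s_5, k_0) = 0x2EC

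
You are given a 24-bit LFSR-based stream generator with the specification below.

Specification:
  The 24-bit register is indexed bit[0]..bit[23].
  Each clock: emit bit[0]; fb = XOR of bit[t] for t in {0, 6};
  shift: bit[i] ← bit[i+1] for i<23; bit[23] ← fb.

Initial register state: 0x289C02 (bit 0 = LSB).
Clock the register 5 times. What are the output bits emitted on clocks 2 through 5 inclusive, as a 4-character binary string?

1000

reg_0 = 0x289C02
clock 1: out=0, reg = 0x144E01
clock 2: out=1, reg = 0x8A2700
clock 3: out=0, reg = 0x451380
clock 4: out=0, reg = 0x2289C0
clock 5: out=0, reg = 0x9144E0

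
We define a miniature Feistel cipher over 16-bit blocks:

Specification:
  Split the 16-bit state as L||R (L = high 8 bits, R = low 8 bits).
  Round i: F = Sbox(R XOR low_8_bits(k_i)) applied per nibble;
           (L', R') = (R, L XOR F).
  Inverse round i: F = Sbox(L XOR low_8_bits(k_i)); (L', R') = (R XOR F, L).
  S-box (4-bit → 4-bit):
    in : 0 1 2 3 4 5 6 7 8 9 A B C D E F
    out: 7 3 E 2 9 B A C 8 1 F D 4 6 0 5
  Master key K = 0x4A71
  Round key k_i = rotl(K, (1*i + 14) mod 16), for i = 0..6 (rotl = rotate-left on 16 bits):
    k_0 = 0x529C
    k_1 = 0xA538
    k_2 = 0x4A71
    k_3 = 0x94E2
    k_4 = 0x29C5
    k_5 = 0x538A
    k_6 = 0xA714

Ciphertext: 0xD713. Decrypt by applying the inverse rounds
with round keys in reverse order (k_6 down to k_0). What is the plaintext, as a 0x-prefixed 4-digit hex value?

s_0 = ciphertext = 0xD713
s_1 = InvRound(s_0, k_6) = 0x51D7
s_2 = InvRound(s_1, k_5) = 0xBA51
s_3 = InvRound(s_2, k_4) = 0x94BA
s_4 = InvRound(s_3, k_3) = 0x7094
s_5 = InvRound(s_4, k_2) = 0xE770
s_6 = InvRound(s_5, k_1) = 0x15E7
s_7 = InvRound(s_6, k_0) = 0x6615

0x6615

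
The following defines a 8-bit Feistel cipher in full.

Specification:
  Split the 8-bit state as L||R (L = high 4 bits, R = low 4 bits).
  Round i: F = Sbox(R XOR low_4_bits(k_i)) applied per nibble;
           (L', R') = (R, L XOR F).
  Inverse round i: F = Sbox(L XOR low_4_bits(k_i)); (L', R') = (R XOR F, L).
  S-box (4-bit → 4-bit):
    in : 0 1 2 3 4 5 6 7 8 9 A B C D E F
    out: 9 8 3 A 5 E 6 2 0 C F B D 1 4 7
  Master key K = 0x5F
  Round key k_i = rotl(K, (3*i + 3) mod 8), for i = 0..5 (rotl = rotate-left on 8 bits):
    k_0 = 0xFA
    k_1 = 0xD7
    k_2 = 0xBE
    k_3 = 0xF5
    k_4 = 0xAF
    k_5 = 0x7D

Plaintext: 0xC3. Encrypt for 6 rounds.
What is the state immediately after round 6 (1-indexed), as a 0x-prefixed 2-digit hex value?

s_0 = plaintext = 0xC3
s_1 = Round(s_0, k_0) = 0x30
s_2 = Round(s_1, k_1) = 0x01
s_3 = Round(s_2, k_2) = 0x17
s_4 = Round(s_3, k_3) = 0x72
s_5 = Round(s_4, k_4) = 0x26
s_6 = Round(s_5, k_5) = 0x69

0x69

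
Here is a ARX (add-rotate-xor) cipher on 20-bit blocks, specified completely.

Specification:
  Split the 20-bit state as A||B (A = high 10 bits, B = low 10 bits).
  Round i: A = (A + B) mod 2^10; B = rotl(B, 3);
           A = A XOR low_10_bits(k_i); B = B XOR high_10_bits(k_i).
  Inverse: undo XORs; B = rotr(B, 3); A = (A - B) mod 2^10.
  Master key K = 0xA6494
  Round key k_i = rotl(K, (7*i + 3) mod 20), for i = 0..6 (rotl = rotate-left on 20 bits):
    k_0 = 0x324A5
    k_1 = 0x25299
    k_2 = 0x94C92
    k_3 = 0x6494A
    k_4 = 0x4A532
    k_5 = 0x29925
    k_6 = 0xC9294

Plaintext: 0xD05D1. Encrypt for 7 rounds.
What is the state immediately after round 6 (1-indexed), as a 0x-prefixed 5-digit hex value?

s_0 = plaintext = 0xD05D1
s_1 = Round(s_0, k_0) = 0x6DE42
s_2 = Round(s_1, k_1) = 0x58280
s_3 = Round(s_2, k_2) = 0xDCA56
s_4 = Round(s_3, k_3) = 0x20B26
s_5 = Round(s_4, k_4) = 0xA681F
s_6 = Round(s_5, k_5) = 0xE705E
s_7 = Round(s_6, k_6) = 0x5B9D4

0xE705E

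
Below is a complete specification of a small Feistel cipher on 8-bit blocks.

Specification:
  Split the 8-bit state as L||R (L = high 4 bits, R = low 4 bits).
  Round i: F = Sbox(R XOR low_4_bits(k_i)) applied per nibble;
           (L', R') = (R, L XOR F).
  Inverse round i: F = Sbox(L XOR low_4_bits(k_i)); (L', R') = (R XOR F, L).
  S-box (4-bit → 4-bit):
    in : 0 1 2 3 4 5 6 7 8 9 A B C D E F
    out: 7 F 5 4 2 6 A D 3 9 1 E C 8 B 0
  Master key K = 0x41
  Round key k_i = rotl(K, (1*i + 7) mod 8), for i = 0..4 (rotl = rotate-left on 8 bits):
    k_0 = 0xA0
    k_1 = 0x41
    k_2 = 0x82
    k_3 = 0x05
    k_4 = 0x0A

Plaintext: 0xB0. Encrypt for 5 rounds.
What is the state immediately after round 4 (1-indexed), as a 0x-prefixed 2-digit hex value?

0xDB

s_0 = plaintext = 0xB0
s_1 = Round(s_0, k_0) = 0x0C
s_2 = Round(s_1, k_1) = 0xC8
s_3 = Round(s_2, k_2) = 0x8D
s_4 = Round(s_3, k_3) = 0xDB
s_5 = Round(s_4, k_4) = 0xB2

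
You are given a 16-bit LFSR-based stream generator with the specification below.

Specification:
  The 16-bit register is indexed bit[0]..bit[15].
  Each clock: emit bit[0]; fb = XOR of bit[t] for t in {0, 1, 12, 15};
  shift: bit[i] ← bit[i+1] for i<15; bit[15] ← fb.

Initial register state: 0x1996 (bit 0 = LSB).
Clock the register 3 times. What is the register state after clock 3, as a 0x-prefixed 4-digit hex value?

reg_0 = 0x1996
clock 1: out=0, reg = 0x0CCB
clock 2: out=1, reg = 0x0665
clock 3: out=1, reg = 0x8332

0x8332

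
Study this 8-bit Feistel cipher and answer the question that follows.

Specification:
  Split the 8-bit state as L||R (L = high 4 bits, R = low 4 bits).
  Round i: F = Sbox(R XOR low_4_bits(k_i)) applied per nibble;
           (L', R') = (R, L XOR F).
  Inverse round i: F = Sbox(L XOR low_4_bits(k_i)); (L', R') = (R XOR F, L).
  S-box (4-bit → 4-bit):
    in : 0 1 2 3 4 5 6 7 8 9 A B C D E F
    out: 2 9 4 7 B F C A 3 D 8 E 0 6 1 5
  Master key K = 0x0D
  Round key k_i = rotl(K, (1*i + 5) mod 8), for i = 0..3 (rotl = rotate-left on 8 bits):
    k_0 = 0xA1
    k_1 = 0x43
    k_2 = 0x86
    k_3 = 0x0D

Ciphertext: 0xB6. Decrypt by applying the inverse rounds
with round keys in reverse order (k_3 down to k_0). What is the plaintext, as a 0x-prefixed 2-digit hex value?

0x89

s_0 = ciphertext = 0xB6
s_1 = InvRound(s_0, k_3) = 0xAB
s_2 = InvRound(s_1, k_2) = 0xBA
s_3 = InvRound(s_2, k_1) = 0x9B
s_4 = InvRound(s_3, k_0) = 0x89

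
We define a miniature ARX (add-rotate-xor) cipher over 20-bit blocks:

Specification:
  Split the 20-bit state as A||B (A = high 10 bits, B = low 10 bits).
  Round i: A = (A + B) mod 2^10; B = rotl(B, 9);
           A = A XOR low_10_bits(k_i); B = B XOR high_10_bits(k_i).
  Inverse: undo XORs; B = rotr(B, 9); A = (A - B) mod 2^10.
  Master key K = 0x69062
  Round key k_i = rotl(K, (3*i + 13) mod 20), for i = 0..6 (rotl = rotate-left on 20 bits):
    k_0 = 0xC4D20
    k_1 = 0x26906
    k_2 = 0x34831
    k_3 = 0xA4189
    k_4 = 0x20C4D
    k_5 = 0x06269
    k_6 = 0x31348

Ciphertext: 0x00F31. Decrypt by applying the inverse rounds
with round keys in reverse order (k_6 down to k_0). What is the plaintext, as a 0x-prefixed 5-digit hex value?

0xE9F4F

s_0 = ciphertext = 0x00F31
s_1 = InvRound(s_0, k_6) = 0xD83EB
s_2 = InvRound(s_1, k_5) = 0x48BE7
s_3 = InvRound(s_2, k_4) = 0xA9AC9
s_4 = InvRound(s_3, k_3) = 0x9F4B2
s_5 = InvRound(s_4, k_2) = 0x630C0
s_6 = InvRound(s_5, k_1) = 0xF58B4
s_7 = InvRound(s_6, k_0) = 0xE9F4F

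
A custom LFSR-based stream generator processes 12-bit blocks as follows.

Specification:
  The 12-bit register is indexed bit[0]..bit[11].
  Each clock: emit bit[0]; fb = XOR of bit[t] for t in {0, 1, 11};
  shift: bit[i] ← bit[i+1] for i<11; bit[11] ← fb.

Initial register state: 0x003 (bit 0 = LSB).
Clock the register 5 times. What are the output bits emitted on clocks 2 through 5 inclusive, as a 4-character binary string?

1000

reg_0 = 0x003
clock 1: out=1, reg = 0x001
clock 2: out=1, reg = 0x800
clock 3: out=0, reg = 0xC00
clock 4: out=0, reg = 0xE00
clock 5: out=0, reg = 0xF00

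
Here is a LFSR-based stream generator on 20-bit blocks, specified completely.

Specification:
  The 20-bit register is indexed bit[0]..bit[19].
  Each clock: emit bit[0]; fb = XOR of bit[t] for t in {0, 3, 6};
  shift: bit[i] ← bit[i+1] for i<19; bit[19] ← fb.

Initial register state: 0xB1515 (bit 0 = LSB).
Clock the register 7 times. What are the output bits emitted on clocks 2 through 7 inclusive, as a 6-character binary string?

010100

reg_0 = 0xB1515
clock 1: out=1, reg = 0xD8A8A
clock 2: out=0, reg = 0xEC545
clock 3: out=1, reg = 0x762A2
clock 4: out=0, reg = 0x3B151
clock 5: out=1, reg = 0x1D8A8
clock 6: out=0, reg = 0x8EC54
clock 7: out=0, reg = 0xC762A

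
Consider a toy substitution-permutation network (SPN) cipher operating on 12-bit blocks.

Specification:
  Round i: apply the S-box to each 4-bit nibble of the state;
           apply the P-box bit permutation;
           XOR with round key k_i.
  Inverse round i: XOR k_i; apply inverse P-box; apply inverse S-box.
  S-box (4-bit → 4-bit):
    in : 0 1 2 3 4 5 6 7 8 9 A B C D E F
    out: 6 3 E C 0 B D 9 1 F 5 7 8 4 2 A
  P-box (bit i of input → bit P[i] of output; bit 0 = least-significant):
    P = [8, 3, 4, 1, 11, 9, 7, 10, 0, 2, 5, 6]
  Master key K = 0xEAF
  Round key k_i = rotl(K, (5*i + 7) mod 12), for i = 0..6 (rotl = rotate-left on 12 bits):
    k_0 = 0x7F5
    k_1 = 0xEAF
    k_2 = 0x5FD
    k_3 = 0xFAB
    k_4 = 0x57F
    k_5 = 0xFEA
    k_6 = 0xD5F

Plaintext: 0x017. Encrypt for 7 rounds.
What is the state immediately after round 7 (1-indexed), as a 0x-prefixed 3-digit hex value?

0xA90

s_0 = plaintext = 0x017
s_1 = Round(s_0, k_0) = 0xCD3
s_2 = Round(s_1, k_1) = 0xE7D
s_3 = Round(s_2, k_2) = 0x9E9
s_4 = Round(s_3, k_3) = 0xCD4
s_5 = Round(s_4, k_4) = 0x5BF
s_6 = Round(s_5, k_5) = 0x525
s_7 = Round(s_6, k_6) = 0xA90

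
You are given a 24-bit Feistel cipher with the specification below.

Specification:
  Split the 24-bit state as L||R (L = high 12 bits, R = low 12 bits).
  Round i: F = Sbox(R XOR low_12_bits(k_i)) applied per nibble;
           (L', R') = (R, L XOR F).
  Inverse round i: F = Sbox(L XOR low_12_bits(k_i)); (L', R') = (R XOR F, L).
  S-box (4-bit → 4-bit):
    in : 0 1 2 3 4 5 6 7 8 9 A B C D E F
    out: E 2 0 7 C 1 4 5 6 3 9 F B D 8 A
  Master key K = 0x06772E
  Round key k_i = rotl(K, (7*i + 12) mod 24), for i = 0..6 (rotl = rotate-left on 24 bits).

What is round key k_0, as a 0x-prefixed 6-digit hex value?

0x72E067

K = 0x06772E
k_0 = rotl(K, (7*0+12) mod 24) = rotl(K, 12) = 0x72E067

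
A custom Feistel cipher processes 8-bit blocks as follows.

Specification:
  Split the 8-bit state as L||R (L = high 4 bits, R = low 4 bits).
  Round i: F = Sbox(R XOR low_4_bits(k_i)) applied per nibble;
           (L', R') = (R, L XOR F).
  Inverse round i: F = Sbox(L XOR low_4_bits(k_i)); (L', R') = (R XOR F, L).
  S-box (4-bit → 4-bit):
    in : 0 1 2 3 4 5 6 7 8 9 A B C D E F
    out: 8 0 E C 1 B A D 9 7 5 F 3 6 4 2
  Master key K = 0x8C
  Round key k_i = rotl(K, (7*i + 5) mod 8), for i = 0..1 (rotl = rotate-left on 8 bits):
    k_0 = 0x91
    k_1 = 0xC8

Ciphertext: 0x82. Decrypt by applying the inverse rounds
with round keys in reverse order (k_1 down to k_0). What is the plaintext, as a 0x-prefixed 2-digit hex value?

s_0 = ciphertext = 0x82
s_1 = InvRound(s_0, k_1) = 0xA8
s_2 = InvRound(s_1, k_0) = 0x7A

0x7A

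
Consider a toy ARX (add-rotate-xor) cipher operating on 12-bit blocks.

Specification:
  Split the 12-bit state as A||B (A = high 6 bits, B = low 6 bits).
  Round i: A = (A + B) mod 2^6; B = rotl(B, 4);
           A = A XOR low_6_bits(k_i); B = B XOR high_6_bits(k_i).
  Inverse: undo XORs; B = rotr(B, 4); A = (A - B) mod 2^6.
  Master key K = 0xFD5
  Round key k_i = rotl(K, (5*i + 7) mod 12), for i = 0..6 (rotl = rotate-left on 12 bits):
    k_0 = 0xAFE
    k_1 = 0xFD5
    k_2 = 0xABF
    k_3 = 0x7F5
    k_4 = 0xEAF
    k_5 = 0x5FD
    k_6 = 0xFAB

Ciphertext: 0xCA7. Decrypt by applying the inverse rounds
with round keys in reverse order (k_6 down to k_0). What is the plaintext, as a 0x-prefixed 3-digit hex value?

s_0 = ciphertext = 0xCA7
s_1 = InvRound(s_0, k_6) = 0xD25
s_2 = InvRound(s_1, k_5) = 0xF8B
s_3 = InvRound(s_2, k_4) = 0x287
s_4 = InvRound(s_3, k_3) = 0x7A1
s_5 = InvRound(s_4, k_2) = 0xD6C
s_6 = InvRound(s_5, k_1) = 0x4CD
s_7 = InvRound(s_6, k_0) = 0x4DA

0x4DA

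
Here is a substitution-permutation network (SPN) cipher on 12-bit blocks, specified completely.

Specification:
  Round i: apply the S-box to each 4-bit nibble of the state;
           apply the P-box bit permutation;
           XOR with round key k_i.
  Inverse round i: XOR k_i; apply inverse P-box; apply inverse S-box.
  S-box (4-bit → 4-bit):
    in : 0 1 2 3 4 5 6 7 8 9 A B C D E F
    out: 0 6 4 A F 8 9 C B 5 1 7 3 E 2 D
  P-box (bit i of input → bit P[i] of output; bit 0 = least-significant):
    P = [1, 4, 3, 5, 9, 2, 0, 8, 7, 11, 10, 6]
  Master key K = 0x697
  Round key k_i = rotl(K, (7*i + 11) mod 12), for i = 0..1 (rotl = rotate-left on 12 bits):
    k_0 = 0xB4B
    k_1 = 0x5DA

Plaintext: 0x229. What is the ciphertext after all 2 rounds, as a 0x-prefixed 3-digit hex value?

s_0 = plaintext = 0x229
s_1 = Round(s_0, k_0) = 0xF40
s_2 = Round(s_1, k_1) = 0x21F

0x21F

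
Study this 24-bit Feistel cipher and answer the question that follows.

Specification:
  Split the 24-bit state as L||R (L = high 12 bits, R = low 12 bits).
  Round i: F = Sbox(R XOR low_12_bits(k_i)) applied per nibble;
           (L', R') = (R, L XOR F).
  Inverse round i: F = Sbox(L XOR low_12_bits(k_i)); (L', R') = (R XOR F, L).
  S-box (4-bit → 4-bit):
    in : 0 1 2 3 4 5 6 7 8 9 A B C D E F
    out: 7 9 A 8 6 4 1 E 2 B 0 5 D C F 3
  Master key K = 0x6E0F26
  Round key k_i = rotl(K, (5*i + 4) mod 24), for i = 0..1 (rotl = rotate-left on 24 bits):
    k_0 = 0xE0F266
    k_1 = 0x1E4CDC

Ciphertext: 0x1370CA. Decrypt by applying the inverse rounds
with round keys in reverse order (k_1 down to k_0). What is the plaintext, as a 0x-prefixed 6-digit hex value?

0xE7CC3F

s_0 = ciphertext = 0x1370CA
s_1 = InvRound(s_0, k_1) = 0xC3F137
s_2 = InvRound(s_1, k_0) = 0xE7CC3F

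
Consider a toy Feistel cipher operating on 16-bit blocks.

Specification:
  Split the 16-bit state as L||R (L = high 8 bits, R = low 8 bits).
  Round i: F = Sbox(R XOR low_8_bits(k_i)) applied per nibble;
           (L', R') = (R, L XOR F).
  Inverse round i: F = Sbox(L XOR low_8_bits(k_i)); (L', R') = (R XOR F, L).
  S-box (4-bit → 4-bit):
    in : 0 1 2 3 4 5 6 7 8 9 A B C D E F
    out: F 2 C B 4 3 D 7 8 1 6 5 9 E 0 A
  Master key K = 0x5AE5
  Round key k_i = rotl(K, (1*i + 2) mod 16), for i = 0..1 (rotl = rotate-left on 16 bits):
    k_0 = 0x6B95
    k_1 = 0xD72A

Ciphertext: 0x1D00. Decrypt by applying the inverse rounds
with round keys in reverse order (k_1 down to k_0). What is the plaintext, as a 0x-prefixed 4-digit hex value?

s_0 = ciphertext = 0x1D00
s_1 = InvRound(s_0, k_1) = 0xB71D
s_2 = InvRound(s_1, k_0) = 0xD1B7

0xD1B7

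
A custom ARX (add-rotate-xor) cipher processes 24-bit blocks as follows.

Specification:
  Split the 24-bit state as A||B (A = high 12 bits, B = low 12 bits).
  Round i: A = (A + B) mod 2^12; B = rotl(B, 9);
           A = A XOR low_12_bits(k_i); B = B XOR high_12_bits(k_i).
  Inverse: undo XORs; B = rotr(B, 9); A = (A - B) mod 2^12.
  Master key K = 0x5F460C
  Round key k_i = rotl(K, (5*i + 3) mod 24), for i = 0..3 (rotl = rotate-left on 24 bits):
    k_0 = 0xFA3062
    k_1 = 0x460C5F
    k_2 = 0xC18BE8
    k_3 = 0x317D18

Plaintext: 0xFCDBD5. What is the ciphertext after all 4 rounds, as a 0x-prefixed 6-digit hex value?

0xFE8C4F

s_0 = plaintext = 0xFCDBD5
s_1 = Round(s_0, k_0) = 0xBC04D9
s_2 = Round(s_1, k_1) = 0xCC66FB
s_3 = Round(s_2, k_2) = 0x829AC7
s_4 = Round(s_3, k_3) = 0xFE8C4F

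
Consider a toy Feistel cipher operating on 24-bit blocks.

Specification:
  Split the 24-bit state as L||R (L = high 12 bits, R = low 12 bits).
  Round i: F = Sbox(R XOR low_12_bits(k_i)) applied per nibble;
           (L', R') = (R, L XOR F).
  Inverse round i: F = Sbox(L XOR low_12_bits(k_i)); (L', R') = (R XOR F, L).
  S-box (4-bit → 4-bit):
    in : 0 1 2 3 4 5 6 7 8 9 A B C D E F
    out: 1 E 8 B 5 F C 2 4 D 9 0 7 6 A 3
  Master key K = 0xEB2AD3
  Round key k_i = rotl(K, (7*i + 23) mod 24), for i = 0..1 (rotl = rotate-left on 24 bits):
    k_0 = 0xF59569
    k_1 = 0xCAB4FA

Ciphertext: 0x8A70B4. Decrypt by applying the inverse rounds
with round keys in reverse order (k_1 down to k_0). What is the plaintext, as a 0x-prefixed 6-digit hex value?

s_0 = ciphertext = 0x8A70B4
s_1 = InvRound(s_0, k_1) = 0x7428A7
s_2 = InvRound(s_1, k_0) = 0x027742

0x027742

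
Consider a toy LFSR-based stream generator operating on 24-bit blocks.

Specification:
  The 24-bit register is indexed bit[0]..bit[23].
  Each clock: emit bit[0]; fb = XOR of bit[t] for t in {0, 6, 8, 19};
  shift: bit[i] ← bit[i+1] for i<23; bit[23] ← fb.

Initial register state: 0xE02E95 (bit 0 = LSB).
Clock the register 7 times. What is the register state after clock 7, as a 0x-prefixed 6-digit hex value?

reg_0 = 0xE02E95
clock 1: out=1, reg = 0xF0174A
clock 2: out=0, reg = 0x780BA5
clock 3: out=1, reg = 0xBC05D2
clock 4: out=0, reg = 0xDE02E9
clock 5: out=1, reg = 0xEF0174
clock 6: out=0, reg = 0xF780BA
clock 7: out=0, reg = 0x7BC05D

0x7BC05D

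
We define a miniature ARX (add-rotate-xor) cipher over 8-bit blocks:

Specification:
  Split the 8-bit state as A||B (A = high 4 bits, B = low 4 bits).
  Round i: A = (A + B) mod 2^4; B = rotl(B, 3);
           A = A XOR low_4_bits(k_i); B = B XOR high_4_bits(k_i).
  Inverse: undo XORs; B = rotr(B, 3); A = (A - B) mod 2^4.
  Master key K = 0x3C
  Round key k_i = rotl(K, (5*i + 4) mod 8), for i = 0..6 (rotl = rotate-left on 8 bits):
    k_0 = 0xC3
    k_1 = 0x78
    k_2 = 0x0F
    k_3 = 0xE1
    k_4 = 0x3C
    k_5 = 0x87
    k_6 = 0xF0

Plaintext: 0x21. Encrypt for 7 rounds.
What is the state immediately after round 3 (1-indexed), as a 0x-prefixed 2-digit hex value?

0xEA

s_0 = plaintext = 0x21
s_1 = Round(s_0, k_0) = 0x04
s_2 = Round(s_1, k_1) = 0xC5
s_3 = Round(s_2, k_2) = 0xEA
s_4 = Round(s_3, k_3) = 0x9B
s_5 = Round(s_4, k_4) = 0x8E
s_6 = Round(s_5, k_5) = 0x1F
s_7 = Round(s_6, k_6) = 0x00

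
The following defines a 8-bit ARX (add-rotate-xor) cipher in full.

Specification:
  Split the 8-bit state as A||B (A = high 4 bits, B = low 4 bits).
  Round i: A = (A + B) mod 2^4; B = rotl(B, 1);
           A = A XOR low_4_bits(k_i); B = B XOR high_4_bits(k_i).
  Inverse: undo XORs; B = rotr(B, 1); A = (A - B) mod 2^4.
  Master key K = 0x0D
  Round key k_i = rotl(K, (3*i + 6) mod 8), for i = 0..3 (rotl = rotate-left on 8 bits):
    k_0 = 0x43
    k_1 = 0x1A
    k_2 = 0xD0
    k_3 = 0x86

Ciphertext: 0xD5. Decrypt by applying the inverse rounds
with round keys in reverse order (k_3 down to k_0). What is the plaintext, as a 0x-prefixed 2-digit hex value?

s_0 = ciphertext = 0xD5
s_1 = InvRound(s_0, k_3) = 0xDE
s_2 = InvRound(s_1, k_2) = 0x49
s_3 = InvRound(s_2, k_1) = 0xA4
s_4 = InvRound(s_3, k_0) = 0x90

0x90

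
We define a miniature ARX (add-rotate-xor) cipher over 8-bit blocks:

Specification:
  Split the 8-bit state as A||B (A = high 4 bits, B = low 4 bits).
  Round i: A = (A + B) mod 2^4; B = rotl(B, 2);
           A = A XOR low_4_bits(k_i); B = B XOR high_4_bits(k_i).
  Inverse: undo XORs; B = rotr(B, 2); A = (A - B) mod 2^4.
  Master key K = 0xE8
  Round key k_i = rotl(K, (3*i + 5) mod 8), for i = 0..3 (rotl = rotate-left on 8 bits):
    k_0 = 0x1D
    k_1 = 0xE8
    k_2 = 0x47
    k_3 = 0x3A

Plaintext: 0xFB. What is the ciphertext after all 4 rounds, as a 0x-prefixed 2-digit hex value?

0x23

s_0 = plaintext = 0xFB
s_1 = Round(s_0, k_0) = 0x7F
s_2 = Round(s_1, k_1) = 0xE1
s_3 = Round(s_2, k_2) = 0x80
s_4 = Round(s_3, k_3) = 0x23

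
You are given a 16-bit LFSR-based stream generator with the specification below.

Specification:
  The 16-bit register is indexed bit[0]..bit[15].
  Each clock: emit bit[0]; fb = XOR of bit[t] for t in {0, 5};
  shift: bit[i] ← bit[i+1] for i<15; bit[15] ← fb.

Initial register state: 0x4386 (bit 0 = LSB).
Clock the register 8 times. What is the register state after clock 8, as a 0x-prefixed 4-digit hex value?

0x9A43

reg_0 = 0x4386
clock 1: out=0, reg = 0x21C3
clock 2: out=1, reg = 0x90E1
clock 3: out=1, reg = 0x4870
clock 4: out=0, reg = 0xA438
clock 5: out=0, reg = 0xD21C
clock 6: out=0, reg = 0x690E
clock 7: out=0, reg = 0x3487
clock 8: out=1, reg = 0x9A43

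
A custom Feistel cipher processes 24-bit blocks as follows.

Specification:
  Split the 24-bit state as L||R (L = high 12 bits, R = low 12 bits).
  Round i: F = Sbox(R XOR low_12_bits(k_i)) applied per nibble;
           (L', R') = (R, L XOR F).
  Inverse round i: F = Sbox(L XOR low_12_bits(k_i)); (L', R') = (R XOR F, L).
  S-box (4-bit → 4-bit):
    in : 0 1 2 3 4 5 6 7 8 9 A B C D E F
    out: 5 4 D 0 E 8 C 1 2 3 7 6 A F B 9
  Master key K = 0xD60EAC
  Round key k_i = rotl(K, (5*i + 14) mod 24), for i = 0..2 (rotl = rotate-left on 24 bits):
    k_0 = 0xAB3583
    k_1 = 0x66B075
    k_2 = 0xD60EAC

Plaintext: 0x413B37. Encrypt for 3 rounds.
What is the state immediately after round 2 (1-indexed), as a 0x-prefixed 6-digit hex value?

0xF7D265

s_0 = plaintext = 0x413B37
s_1 = Round(s_0, k_0) = 0xB37F7D
s_2 = Round(s_1, k_1) = 0xF7D265
s_3 = Round(s_2, k_2) = 0x2655DE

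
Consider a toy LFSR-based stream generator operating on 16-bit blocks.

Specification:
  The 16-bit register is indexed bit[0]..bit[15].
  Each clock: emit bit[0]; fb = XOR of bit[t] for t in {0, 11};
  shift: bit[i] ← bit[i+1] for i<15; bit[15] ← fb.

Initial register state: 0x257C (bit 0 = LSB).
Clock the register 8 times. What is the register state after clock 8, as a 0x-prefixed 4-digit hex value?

reg_0 = 0x257C
clock 1: out=0, reg = 0x12BE
clock 2: out=0, reg = 0x095F
clock 3: out=1, reg = 0x04AF
clock 4: out=1, reg = 0x8257
clock 5: out=1, reg = 0xC12B
clock 6: out=1, reg = 0xE095
clock 7: out=1, reg = 0xF04A
clock 8: out=0, reg = 0x7825

0x7825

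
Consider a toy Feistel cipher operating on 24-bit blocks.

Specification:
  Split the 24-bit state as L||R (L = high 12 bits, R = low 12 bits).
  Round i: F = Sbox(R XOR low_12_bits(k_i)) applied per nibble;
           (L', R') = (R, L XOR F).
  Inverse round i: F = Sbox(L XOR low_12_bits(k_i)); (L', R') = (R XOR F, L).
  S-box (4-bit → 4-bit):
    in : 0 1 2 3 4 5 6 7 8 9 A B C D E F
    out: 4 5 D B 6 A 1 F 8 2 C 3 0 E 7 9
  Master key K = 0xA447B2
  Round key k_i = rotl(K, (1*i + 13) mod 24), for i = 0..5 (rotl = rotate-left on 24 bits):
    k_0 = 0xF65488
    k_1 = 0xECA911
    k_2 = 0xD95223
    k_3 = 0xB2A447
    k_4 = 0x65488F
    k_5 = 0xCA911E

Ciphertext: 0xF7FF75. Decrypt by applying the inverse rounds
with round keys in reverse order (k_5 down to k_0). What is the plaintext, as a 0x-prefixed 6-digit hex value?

0xF57304

s_0 = ciphertext = 0xF7FF75
s_1 = InvRound(s_0, k_5) = 0x860F7F
s_2 = InvRound(s_1, k_4) = 0xB06860
s_3 = InvRound(s_2, k_3) = 0x105B06
s_4 = InvRound(s_3, k_2) = 0x0D7105
s_5 = InvRound(s_4, k_1) = 0x3040D7
s_6 = InvRound(s_5, k_0) = 0xF57304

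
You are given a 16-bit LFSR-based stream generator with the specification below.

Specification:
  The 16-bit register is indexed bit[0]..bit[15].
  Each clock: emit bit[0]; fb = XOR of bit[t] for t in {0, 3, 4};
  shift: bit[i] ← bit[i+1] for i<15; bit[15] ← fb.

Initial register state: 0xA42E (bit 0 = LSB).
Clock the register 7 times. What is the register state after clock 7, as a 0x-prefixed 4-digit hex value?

0xD348

reg_0 = 0xA42E
clock 1: out=0, reg = 0xD217
clock 2: out=1, reg = 0x690B
clock 3: out=1, reg = 0x3485
clock 4: out=1, reg = 0x9A42
clock 5: out=0, reg = 0x4D21
clock 6: out=1, reg = 0xA690
clock 7: out=0, reg = 0xD348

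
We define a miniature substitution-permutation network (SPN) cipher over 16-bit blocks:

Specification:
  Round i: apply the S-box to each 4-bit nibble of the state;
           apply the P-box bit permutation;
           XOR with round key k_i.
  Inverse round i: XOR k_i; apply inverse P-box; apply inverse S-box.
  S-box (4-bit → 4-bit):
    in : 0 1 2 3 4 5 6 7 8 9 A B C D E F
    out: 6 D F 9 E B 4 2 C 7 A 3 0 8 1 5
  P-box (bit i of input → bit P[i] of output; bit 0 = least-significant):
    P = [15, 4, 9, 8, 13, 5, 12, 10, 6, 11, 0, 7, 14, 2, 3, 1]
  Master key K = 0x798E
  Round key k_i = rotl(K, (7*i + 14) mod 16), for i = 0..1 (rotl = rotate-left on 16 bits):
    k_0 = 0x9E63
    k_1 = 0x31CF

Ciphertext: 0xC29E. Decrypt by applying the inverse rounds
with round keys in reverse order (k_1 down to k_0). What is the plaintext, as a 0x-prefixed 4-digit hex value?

s_0 = ciphertext = 0xC29E
s_1 = InvRound(s_0, k_1) = 0xEFF2
s_2 = InvRound(s_1, k_0) = 0xE8FA

0xE8FA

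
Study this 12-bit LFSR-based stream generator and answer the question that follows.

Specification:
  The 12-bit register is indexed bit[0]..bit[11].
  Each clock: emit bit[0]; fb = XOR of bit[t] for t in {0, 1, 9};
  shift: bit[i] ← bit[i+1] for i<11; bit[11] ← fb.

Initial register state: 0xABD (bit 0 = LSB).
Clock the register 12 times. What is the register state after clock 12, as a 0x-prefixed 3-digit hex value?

0x556

reg_0 = 0xABD
clock 1: out=1, reg = 0x55E
clock 2: out=0, reg = 0xAAF
clock 3: out=1, reg = 0xD57
clock 4: out=1, reg = 0x6AB
clock 5: out=1, reg = 0xB55
clock 6: out=1, reg = 0x5AA
clock 7: out=0, reg = 0xAD5
clock 8: out=1, reg = 0x56A
clock 9: out=0, reg = 0xAB5
clock 10: out=1, reg = 0x55A
clock 11: out=0, reg = 0xAAD
clock 12: out=1, reg = 0x556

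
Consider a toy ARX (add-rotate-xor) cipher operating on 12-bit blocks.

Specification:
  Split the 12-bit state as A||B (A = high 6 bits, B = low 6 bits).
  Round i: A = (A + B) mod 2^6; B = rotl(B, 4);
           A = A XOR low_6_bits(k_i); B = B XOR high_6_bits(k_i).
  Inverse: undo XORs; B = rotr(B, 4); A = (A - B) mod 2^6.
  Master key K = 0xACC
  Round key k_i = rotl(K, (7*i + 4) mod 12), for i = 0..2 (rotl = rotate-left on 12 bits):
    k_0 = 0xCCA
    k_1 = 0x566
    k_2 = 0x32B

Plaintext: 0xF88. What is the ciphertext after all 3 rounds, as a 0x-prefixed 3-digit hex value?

s_0 = plaintext = 0xF88
s_1 = Round(s_0, k_0) = 0x331
s_2 = Round(s_1, k_1) = 0x6C9
s_3 = Round(s_2, k_2) = 0x3DE

0x3DE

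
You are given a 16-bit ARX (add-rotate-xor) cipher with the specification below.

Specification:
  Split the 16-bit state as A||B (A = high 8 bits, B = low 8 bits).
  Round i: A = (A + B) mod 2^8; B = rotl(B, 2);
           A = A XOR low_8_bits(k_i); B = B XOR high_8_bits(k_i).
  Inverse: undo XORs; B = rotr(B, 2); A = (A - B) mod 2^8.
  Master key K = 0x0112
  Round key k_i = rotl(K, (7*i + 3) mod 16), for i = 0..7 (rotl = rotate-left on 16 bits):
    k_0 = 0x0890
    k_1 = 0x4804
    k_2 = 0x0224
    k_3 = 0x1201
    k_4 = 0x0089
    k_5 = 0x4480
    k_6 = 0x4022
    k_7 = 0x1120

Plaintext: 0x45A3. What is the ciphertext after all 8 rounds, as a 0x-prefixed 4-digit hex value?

0x076B

s_0 = plaintext = 0x45A3
s_1 = Round(s_0, k_0) = 0x7886
s_2 = Round(s_1, k_1) = 0xFA52
s_3 = Round(s_2, k_2) = 0x684B
s_4 = Round(s_3, k_3) = 0xB23F
s_5 = Round(s_4, k_4) = 0x78FC
s_6 = Round(s_5, k_5) = 0xF4B7
s_7 = Round(s_6, k_6) = 0x899E
s_8 = Round(s_7, k_7) = 0x076B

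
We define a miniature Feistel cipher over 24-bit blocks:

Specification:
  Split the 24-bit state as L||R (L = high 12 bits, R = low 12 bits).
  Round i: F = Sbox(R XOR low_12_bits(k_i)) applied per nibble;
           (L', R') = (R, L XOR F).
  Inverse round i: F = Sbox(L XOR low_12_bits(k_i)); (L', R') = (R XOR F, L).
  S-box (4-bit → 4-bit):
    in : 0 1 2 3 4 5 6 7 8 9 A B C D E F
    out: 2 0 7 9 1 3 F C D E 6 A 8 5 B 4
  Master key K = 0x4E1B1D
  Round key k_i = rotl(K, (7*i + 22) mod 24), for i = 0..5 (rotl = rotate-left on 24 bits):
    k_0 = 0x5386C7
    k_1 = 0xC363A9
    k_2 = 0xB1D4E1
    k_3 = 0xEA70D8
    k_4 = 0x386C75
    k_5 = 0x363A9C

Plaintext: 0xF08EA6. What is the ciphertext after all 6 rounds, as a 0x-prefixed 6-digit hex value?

0xD0E3C9

s_0 = plaintext = 0xF08EA6
s_1 = Round(s_0, k_0) = 0xEA62F8
s_2 = Round(s_1, k_1) = 0x2F8E96
s_3 = Round(s_2, k_2) = 0xE96434
s_4 = Round(s_3, k_3) = 0x434F2E
s_5 = Round(s_4, k_4) = 0xF2ED0E
s_6 = Round(s_5, k_5) = 0xD0E3C9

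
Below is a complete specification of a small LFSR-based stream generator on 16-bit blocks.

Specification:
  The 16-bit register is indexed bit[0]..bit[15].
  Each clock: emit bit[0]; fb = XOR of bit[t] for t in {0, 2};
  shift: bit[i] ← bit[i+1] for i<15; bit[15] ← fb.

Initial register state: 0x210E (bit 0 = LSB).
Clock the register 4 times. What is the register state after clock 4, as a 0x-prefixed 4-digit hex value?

reg_0 = 0x210E
clock 1: out=0, reg = 0x9087
clock 2: out=1, reg = 0x4843
clock 3: out=1, reg = 0xA421
clock 4: out=1, reg = 0xD210

0xD210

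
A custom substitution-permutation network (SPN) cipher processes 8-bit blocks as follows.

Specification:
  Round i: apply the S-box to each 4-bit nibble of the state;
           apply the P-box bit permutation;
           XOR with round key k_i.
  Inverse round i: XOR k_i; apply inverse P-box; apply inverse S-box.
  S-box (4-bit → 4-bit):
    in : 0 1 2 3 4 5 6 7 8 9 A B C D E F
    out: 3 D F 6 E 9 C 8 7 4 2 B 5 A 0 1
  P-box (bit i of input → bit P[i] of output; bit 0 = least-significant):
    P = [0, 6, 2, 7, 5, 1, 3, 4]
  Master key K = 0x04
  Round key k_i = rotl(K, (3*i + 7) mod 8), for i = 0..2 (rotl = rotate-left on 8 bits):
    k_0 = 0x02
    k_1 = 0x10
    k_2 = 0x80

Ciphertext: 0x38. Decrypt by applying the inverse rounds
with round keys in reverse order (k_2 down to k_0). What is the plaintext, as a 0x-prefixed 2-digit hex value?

0x86

s_0 = ciphertext = 0x38
s_1 = InvRound(s_0, k_2) = 0x17
s_2 = InvRound(s_1, k_1) = 0xAC
s_3 = InvRound(s_2, k_0) = 0x86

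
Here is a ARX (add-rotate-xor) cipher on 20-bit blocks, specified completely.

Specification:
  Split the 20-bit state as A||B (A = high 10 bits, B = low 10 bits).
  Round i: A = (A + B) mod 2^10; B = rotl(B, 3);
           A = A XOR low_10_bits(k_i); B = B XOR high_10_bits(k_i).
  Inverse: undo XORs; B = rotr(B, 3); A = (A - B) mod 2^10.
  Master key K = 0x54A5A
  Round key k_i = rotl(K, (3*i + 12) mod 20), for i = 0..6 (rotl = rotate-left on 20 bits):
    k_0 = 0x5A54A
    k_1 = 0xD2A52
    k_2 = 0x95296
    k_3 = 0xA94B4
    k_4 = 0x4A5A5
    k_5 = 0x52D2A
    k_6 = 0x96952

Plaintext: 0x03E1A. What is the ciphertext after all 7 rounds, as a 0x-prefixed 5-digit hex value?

0x70067

s_0 = plaintext = 0x03E1A
s_1 = Round(s_0, k_0) = 0xD8DBD
s_2 = Round(s_1, k_1) = 0xDCAA1
s_3 = Round(s_2, k_2) = 0x21759
s_4 = Round(s_3, k_3) = 0xDA86B
s_5 = Round(s_4, k_4) = 0x9C271
s_6 = Round(s_5, k_5) = 0x72EC7
s_7 = Round(s_6, k_6) = 0x70067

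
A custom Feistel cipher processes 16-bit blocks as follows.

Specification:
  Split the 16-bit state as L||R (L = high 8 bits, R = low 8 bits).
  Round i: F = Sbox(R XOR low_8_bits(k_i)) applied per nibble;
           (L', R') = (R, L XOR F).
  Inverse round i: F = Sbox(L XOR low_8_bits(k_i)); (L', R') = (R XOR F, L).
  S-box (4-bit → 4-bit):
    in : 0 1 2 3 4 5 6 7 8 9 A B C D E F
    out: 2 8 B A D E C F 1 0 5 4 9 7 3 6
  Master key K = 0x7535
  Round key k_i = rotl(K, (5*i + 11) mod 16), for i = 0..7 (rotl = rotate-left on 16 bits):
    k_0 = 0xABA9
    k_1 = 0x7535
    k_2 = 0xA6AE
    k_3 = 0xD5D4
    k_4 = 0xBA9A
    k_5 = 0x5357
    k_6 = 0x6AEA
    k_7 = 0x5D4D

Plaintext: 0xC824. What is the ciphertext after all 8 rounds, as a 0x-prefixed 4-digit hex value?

s_0 = plaintext = 0xC824
s_1 = Round(s_0, k_0) = 0x24DF
s_2 = Round(s_1, k_1) = 0xDF11
s_3 = Round(s_2, k_2) = 0x1199
s_4 = Round(s_3, k_3) = 0x99C6
s_5 = Round(s_4, k_4) = 0xC670
s_6 = Round(s_5, k_5) = 0x7079
s_7 = Round(s_6, k_6) = 0x797A
s_8 = Round(s_7, k_7) = 0x7AD6

0x7AD6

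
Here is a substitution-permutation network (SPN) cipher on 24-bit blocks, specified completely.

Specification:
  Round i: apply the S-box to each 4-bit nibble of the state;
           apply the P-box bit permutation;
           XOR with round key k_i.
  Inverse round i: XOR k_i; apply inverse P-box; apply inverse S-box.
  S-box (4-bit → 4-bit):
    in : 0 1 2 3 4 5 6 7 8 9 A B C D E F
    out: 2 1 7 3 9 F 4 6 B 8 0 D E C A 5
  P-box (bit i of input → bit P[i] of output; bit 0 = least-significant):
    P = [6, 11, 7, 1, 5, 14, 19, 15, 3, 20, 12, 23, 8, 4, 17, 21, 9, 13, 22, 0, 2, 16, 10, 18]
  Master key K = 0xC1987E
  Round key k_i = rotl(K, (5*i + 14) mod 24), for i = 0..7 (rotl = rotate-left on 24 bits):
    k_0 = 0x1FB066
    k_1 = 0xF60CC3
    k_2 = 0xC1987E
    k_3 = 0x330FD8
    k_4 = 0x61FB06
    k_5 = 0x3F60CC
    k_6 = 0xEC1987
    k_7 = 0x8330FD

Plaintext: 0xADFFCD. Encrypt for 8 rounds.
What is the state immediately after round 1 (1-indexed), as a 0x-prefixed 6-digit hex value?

0x5561ED

s_0 = plaintext = 0xADFFCD
s_1 = Round(s_0, k_0) = 0x5561ED
s_2 = Round(s_1, k_1) = 0xB1EA4C
s_3 = Round(s_2, k_2) = 0xE516C8
s_4 = Round(s_3, k_3) = 0x7EF49B
s_5 = Round(s_4, k_4) = 0xE25ECD
s_6 = Round(s_5, k_5) = 0xC0835E
s_7 = Round(s_6, k_6) = 0xD1F4BD
s_8 = Round(s_7, k_7) = 0x0DB757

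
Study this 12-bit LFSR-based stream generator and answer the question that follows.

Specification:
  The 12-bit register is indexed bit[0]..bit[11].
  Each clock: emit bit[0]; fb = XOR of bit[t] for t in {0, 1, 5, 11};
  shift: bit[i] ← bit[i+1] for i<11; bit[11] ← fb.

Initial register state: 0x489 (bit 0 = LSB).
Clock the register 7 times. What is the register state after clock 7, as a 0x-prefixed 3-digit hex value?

reg_0 = 0x489
clock 1: out=1, reg = 0xA44
clock 2: out=0, reg = 0xD22
clock 3: out=0, reg = 0xE91
clock 4: out=1, reg = 0x748
clock 5: out=0, reg = 0x3A4
clock 6: out=0, reg = 0x9D2
clock 7: out=0, reg = 0x4E9

0x4E9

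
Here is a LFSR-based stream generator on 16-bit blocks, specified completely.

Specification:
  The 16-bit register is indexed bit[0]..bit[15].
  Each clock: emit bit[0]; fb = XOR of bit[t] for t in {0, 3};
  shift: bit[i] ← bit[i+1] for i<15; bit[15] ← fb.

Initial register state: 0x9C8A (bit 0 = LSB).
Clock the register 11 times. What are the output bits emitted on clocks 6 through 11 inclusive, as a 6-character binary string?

reg_0 = 0x9C8A
clock 1: out=0, reg = 0xCE45
clock 2: out=1, reg = 0xE722
clock 3: out=0, reg = 0x7391
clock 4: out=1, reg = 0xB9C8
clock 5: out=0, reg = 0xDCE4
clock 6: out=0, reg = 0x6E72
clock 7: out=0, reg = 0x3739
clock 8: out=1, reg = 0x1B9C
clock 9: out=0, reg = 0x8DCE
clock 10: out=0, reg = 0xC6E7
clock 11: out=1, reg = 0xE373

001001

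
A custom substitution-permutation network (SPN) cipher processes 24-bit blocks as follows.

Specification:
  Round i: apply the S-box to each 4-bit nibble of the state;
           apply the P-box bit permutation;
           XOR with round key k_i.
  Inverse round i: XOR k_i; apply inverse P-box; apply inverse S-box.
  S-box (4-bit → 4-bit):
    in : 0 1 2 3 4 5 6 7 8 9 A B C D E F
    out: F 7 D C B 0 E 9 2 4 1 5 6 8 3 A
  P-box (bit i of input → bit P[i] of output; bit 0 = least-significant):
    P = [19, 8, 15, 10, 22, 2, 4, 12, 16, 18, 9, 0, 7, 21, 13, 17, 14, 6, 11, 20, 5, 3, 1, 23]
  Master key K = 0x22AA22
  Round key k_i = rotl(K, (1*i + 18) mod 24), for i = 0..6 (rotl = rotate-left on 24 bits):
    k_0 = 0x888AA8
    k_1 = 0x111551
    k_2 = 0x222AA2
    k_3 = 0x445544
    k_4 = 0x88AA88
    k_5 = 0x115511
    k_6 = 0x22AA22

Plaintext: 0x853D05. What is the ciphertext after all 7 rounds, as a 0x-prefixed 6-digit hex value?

0xCB1982

s_0 = plaintext = 0x853D05
s_1 = Round(s_0, k_0) = 0xCABAB5
s_2 = Round(s_1, k_1) = 0x5075CB
s_3 = Round(s_2, k_2) = 0x38E276
s_4 = Round(s_3, k_3) = 0xA5C287
s_5 = Round(s_4, k_4) = 0xA18CAD
s_6 = Round(s_5, k_5) = 0x751B71
s_7 = Round(s_6, k_6) = 0xCB1982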